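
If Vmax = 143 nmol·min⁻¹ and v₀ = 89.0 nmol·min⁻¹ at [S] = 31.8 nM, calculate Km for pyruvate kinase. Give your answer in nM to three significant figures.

19.3 nM

From v = Vmax[S]/(Km+[S]), Km = [S](Vmax − v)/v.
Km = 31.8 × (143 − 89.0) / 89.0 = 1717/89.0 = 19.3 nM.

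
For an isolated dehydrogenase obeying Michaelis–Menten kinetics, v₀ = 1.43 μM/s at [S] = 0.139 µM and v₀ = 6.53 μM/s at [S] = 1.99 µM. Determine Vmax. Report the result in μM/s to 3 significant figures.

8.92 μM/s

From v = Vmax[S]/(Km+[S]), each point gives Vmax = v(Km+[S])/[S].
Equating: 1.43(Km+0.139)/0.139 = 6.53(Km+1.99)/1.99.
10.29·Km + 1.43 = 3.281·Km + 6.53, so (10.29 − 3.281)·Km = 6.53 − 1.43.
Km = 5.100/7.006 = 0.728 µM; then Vmax = 1.43(0.728+0.139)/0.139 = 8.92 μM/s.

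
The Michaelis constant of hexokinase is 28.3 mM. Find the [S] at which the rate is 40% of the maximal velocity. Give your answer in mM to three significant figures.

v/Vmax = [S]/(Km+[S]) = 0.4, so [S] = Km·0.4/(1 − 0.4) = 28.3 × 0.6667.
[S] = 18.9 mM.

18.9 mM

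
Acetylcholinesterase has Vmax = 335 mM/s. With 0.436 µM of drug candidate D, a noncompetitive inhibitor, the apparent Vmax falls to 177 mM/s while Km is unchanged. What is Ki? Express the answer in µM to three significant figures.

0.488 µM

Noncompetitive: Vmax,app = Vmax/α with α = 1 + [I]/Ki.
α = Vmax/Vmax,app = 335/177 = 1.893.
Since α = 1 + [I]/Ki, [I]/Ki = 1.893 − 1 = 0.8927 and Ki = 0.436/0.8927 = 0.488 µM.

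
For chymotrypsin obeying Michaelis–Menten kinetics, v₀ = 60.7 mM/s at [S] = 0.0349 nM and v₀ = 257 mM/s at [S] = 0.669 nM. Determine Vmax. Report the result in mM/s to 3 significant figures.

313 mM/s

From v = Vmax[S]/(Km+[S]), each point gives Vmax = v(Km+[S])/[S].
Equating: 60.7(Km+0.0349)/0.0349 = 257(Km+0.669)/0.669.
1739·Km + 60.7 = 384.2·Km + 257, so (1739 − 384.2)·Km = 257 − 60.7.
Km = 196.3/1355 = 0.145 nM; then Vmax = 60.7(0.145+0.0349)/0.0349 = 313 mM/s.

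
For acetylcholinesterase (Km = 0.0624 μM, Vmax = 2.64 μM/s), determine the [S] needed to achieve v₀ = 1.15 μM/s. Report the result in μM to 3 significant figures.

0.0482 μM

Rearranging v = Vmax[S]/(Km+[S]) gives [S] = Km·v/(Vmax − v).
[S] = 0.0624 × 1.15 / (2.64 − 1.15) = 0.07176/1.490 = 0.0482 μM.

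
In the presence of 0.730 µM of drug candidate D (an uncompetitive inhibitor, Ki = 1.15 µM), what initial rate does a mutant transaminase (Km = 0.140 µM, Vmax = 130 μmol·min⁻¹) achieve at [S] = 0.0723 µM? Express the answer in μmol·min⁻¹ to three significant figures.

36.4 μmol·min⁻¹

With α = 1 + [I]/Ki = 1 + 0.730/1.15 = 1.635, the uncompetitive rate law is v = (Vmax/α)·[S] / (Km/α + [S]).
v = (130/1.635)×0.0723 / (0.140/1.635 + 0.0723) = 5.749/0.1579 = 36.4 μmol·min⁻¹.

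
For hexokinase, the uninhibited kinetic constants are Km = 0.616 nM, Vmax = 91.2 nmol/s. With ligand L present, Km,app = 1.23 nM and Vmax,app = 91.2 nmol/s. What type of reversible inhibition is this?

competitive

Km increases (0.616 → 1.23 nM) while Vmax is unchanged — the hallmark of competitive inhibition.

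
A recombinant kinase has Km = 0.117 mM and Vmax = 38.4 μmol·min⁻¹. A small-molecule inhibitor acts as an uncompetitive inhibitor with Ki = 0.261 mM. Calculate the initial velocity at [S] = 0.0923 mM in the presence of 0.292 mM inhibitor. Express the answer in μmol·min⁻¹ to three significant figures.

11.3 μmol·min⁻¹

With α = 1 + [I]/Ki = 1 + 0.292/0.261 = 2.119, the uncompetitive rate law is v = (Vmax/α)·[S] / (Km/α + [S]).
v = (38.4/2.119)×0.0923 / (0.117/2.119 + 0.0923) = 1.673/0.1475 = 11.3 μmol·min⁻¹.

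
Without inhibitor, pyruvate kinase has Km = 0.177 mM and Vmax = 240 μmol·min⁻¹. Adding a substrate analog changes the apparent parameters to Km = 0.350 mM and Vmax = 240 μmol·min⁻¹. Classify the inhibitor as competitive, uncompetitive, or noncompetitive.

Km increases (0.177 → 0.350 mM) while Vmax is unchanged — the hallmark of competitive inhibition.

competitive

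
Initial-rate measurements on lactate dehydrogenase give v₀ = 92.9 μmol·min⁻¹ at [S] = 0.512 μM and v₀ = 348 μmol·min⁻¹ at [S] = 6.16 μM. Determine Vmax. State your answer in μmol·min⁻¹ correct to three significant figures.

463 μmol·min⁻¹

In reciprocal form, 1/v = (Km/Vmax)·(1/[S]) + 1/Vmax. The two points give (1/[S], 1/v) = (1.953, 0.01076) and (0.1623, 0.002874).
Slope = (0.01076 − 0.002874)/(1.953 − 0.1623) = 0.004406; intercept = 0.01076 − 0.004406×1.953 = 0.002158.
Vmax = 1/intercept = 463 μmol·min⁻¹; Km = slope × Vmax = 0.004406 × 463 = 2.04 μM.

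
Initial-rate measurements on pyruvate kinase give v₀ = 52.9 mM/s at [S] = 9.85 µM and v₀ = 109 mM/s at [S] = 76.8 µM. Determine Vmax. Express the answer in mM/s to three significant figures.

In reciprocal form, 1/v = (Km/Vmax)·(1/[S]) + 1/Vmax. The two points give (1/[S], 1/v) = (0.1015, 0.01890) and (0.01302, 0.009174).
Slope = (0.01890 − 0.009174)/(0.1015 − 0.01302) = 0.1099; intercept = 0.01890 − 0.1099×0.1015 = 0.007743.
Vmax = 1/intercept = 129 mM/s; Km = slope × Vmax = 0.1099 × 129 = 14.2 µM.

129 mM/s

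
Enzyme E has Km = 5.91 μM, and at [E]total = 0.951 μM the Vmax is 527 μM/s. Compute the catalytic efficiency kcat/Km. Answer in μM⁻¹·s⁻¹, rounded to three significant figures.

93.8 μM⁻¹·s⁻¹

kcat = Vmax/[E]total = 527/0.951 = 554 s⁻¹.
kcat/Km = 554/5.91 = 93.8 μM⁻¹·s⁻¹.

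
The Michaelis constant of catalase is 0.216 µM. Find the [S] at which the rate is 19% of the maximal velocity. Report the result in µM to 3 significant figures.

v/Vmax = [S]/(Km+[S]) = 0.19, so [S] = Km·0.19/(1 − 0.19) = 0.216 × 0.2346.
[S] = 0.0507 µM.

0.0507 µM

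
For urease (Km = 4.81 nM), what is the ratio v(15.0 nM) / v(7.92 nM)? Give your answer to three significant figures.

Since Vmax cancels, v₂/v₁ = [S]₂(Km+[S]₁) / [S]₁(Km+[S]₂).
= 15.0×(4.81+7.92) / (7.92×(4.81+15.0)) = 191.0/156.9 = 1.22.

1.22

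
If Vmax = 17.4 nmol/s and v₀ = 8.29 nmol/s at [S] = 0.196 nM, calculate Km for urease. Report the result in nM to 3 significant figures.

From v = Vmax[S]/(Km+[S]), Km = [S](Vmax − v)/v.
Km = 0.196 × (17.4 − 8.29) / 8.29 = 1.786/8.29 = 0.215 nM.

0.215 nM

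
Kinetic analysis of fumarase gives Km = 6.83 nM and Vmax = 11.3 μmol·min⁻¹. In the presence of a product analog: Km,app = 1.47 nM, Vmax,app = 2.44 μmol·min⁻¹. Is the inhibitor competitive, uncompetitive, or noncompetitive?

uncompetitive

Both Km and Vmax decrease by the same factor (~4.64-fold) — characteristic of uncompetitive inhibition.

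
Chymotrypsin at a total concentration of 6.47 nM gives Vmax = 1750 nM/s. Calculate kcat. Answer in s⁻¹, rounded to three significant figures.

270 s⁻¹

kcat = Vmax/[E]total = 1750 nM/s / 6.47 nM = 270 s⁻¹.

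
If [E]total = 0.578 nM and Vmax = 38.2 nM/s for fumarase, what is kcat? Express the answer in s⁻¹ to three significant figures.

kcat = Vmax/[E]total = 38.2 nM/s / 0.578 nM = 66.1 s⁻¹.

66.1 s⁻¹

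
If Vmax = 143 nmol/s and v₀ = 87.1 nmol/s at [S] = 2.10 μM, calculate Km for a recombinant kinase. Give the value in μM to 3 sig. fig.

1.35 μM

From v = Vmax[S]/(Km+[S]), Km = [S](Vmax − v)/v.
Km = 2.10 × (143 − 87.1) / 87.1 = 117.4/87.1 = 1.35 μM.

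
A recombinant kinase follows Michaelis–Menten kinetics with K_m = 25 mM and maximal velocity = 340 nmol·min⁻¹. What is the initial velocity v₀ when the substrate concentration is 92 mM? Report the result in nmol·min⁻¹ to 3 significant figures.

267 nmol·min⁻¹

v = Vmax·[S]/(Km + [S]) = 340 × 92 / (25 + 92)
  = 31280 / 117.0 = 267 nmol·min⁻¹.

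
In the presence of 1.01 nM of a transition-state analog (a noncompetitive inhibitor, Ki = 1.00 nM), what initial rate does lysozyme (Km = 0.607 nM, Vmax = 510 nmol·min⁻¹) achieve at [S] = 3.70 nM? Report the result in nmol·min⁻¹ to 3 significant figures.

218 nmol·min⁻¹

α = 1 + [I]/Ki = 1 + 1.01/1.00 = 2.010.
For a noncompetitive inhibitor, Vmax is reduced to Vmax/α while Km is unchanged: Km,app = 0.607 nM, Vmax,app = 254 nmol·min⁻¹.
v = Vmax,app·[S]/(Km,app + [S]) = 254 × 3.70/(0.607 + 3.70) = 218 nmol·min⁻¹.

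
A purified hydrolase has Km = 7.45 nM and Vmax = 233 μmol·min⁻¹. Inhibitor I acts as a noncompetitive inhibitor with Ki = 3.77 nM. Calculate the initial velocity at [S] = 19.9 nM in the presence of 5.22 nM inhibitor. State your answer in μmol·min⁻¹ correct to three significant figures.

71.1 μmol·min⁻¹

With α = 1 + [I]/Ki = 1 + 5.22/3.77 = 2.385, the noncompetitive rate law is v = (Vmax/α)·[S] / (Km + [S]).
v = (233/2.385)×19.9 / (7.45 + 19.9) = 1944/27.35 = 71.1 μmol·min⁻¹.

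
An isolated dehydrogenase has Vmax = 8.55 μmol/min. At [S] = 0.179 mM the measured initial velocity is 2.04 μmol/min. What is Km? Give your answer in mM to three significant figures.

From v = Vmax[S]/(Km+[S]), Km = [S](Vmax − v)/v.
Km = 0.179 × (8.55 − 2.04) / 2.04 = 1.165/2.04 = 0.571 mM.

0.571 mM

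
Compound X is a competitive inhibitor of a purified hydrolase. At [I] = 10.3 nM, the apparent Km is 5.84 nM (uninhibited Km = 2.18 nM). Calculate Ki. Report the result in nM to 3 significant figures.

Competitive: Km,app = α·Km with α = 1 + [I]/Ki.
α = Km,app/Km = 5.84/2.18 = 2.679.
Since α = 1 + [I]/Ki, [I]/Ki = 2.679 − 1 = 1.679 and Ki = 10.3/1.679 = 6.13 nM.

6.13 nM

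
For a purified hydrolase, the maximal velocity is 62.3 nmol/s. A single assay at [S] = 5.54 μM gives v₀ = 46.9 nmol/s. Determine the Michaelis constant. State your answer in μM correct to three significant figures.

v/Vmax = 46.9/62.3 = 0.7528 = [S]/(Km+[S]).
So Km + [S] = [S]/0.7528 = 7.359 μM, giving Km = 7.359 − 5.54 = 1.82 μM.

1.82 μM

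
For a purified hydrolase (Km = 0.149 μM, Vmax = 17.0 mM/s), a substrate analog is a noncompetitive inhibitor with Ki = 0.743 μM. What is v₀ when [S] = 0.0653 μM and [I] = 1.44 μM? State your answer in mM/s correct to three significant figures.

With α = 1 + [I]/Ki = 1 + 1.44/0.743 = 2.938, the noncompetitive rate law is v = (Vmax/α)·[S] / (Km + [S]).
v = (17.0/2.938)×0.0653 / (0.149 + 0.0653) = 0.3778/0.2143 = 1.76 mM/s.

1.76 mM/s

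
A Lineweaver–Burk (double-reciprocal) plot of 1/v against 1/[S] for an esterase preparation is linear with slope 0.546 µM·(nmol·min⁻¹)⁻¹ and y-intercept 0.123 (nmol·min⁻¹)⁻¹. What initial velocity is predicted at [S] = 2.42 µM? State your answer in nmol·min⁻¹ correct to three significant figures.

2.87 nmol·min⁻¹

The y-intercept is 1/Vmax, so Vmax = 1/0.123 = 8.13 nmol·min⁻¹.
The slope is Km/Vmax, so Km = 0.546 × 8.13 = 4.44 µM.
Then v = 8.13 × 2.42/(4.44 + 2.42) = 2.87 nmol·min⁻¹.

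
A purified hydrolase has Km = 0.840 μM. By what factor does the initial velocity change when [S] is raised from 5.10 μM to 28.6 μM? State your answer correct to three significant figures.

1.13

Since Vmax cancels, v₂/v₁ = [S]₂(Km+[S]₁) / [S]₁(Km+[S]₂).
= 28.6×(0.840+5.10) / (5.10×(0.840+28.6)) = 169.9/150.1 = 1.13.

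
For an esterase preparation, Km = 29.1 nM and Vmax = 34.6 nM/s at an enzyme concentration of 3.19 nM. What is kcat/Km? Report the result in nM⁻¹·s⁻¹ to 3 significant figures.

kcat = Vmax/[E]total = 34.6/3.19 = 10.8 s⁻¹.
kcat/Km = 10.8/29.1 = 0.373 nM⁻¹·s⁻¹.

0.373 nM⁻¹·s⁻¹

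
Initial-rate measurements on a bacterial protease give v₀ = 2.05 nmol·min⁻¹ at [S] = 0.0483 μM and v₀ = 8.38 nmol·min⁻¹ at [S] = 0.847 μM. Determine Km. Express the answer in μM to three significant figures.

0.194 μM

In reciprocal form, 1/v = (Km/Vmax)·(1/[S]) + 1/Vmax. The two points give (1/[S], 1/v) = (20.70, 0.4878) and (1.181, 0.1193).
Slope = (0.4878 − 0.1193)/(20.70 − 1.181) = 0.01887; intercept = 0.4878 − 0.01887×20.70 = 0.09705.
Vmax = 1/intercept = 10.3 nmol·min⁻¹; Km = slope × Vmax = 0.01887 × 10.3 = 0.194 μM.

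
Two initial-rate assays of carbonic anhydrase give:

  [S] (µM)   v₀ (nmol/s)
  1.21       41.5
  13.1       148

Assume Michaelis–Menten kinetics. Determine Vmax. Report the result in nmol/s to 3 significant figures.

In reciprocal form, 1/v = (Km/Vmax)·(1/[S]) + 1/Vmax. The two points give (1/[S], 1/v) = (0.8264, 0.02410) and (0.07634, 0.006757).
Slope = (0.02410 − 0.006757)/(0.8264 − 0.07634) = 0.02312; intercept = 0.02410 − 0.02312×0.8264 = 0.004992.
Vmax = 1/intercept = 200 nmol/s; Km = slope × Vmax = 0.02312 × 200 = 4.63 µM.

200 nmol/s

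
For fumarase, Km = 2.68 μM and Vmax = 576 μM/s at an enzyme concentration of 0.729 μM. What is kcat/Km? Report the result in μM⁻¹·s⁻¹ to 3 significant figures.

kcat = Vmax/[E]total = 576/0.729 = 790 s⁻¹.
kcat/Km = 790/2.68 = 295 μM⁻¹·s⁻¹.

295 μM⁻¹·s⁻¹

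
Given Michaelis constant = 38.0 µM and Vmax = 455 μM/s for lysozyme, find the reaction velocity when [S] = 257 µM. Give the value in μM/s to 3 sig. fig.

v = Vmax·[S]/(Km + [S]) = 455 × 257 / (38.0 + 257)
  = 116900 / 295.0 = 396 μM/s.

396 μM/s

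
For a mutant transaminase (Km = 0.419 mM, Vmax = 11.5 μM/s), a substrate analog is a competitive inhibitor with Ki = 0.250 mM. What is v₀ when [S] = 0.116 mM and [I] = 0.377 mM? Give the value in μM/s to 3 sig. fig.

1.14 μM/s

With α = 1 + [I]/Ki = 1 + 0.377/0.250 = 2.508, the competitive rate law is v = Vmax[S] / (αKm + [S]).
v = 11.5×0.116 / (2.508×0.419 + 0.116) = 1.334/1.167 = 1.14 μM/s.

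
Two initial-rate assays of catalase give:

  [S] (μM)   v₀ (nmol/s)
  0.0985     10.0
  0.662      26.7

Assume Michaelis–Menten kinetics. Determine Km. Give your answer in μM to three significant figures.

In reciprocal form, 1/v = (Km/Vmax)·(1/[S]) + 1/Vmax. The two points give (1/[S], 1/v) = (10.15, 0.1000) and (1.511, 0.03745).
Slope = (0.1000 − 0.03745)/(10.15 − 1.511) = 0.007238; intercept = 0.1000 − 0.007238×10.15 = 0.02652.
Vmax = 1/intercept = 37.7 nmol/s; Km = slope × Vmax = 0.007238 × 37.7 = 0.273 μM.

0.273 μM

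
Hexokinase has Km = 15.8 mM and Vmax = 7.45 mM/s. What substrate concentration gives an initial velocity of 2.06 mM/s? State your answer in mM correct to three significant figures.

The required fractional saturation is v/Vmax = 2.06/7.45 = 0.2765.
Then [S]/(Km+[S]) = 0.2765 ⇒ [S] = 15.8 × 0.2765/(1 − 0.2765) = 6.04 mM.

6.04 mM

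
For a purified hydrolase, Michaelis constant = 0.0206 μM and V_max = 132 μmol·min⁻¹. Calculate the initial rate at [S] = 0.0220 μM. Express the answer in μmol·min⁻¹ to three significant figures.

v = Vmax·[S]/(Km + [S]) = 132 × 0.0220 / (0.0206 + 0.0220)
  = 2.904 / 0.04260 = 68.2 μmol·min⁻¹.

68.2 μmol·min⁻¹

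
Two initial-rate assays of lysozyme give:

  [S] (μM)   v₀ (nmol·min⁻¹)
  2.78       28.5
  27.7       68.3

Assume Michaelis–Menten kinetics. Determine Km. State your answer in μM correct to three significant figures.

5.11 μM

From v = Vmax[S]/(Km+[S]), each point gives Vmax = v(Km+[S])/[S].
Equating: 28.5(Km+2.78)/2.78 = 68.3(Km+27.7)/27.7.
10.25·Km + 28.5 = 2.466·Km + 68.3, so (10.25 − 2.466)·Km = 68.3 − 28.5.
Km = 39.80/7.786 = 5.11 μM; then Vmax = 28.5(5.11+2.78)/2.78 = 80.9 nmol·min⁻¹.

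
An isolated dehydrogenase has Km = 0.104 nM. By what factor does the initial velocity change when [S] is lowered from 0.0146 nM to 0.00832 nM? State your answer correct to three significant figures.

The fractional saturations are [S]/(Km+[S]) = 0.0146/0.1186 = 0.1231 and 0.00832/0.1123 = 0.07407.
v₂/v₁ is just their ratio: 0.07407/0.1231 = 0.602.

0.602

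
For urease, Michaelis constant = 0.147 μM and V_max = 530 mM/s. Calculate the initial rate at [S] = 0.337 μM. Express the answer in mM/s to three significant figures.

369 mM/s

[S]/(Km+[S]) = 0.337/0.4840 = 0.6963, the fractional saturation.
v = 0.6963 × Vmax = 0.6963 × 530 = 369 mM/s.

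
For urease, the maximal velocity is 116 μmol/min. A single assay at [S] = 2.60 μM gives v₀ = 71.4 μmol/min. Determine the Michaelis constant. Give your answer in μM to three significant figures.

v/Vmax = 71.4/116 = 0.6155 = [S]/(Km+[S]).
So Km + [S] = [S]/0.6155 = 4.224 μM, giving Km = 4.224 − 2.60 = 1.62 μM.

1.62 μM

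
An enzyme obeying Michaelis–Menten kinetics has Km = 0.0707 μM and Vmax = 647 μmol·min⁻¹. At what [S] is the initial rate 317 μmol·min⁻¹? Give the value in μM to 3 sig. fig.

Rearranging v = Vmax[S]/(Km+[S]) gives [S] = Km·v/(Vmax − v).
[S] = 0.0707 × 317 / (647 − 317) = 22.41/330.0 = 0.0679 μM.

0.0679 μM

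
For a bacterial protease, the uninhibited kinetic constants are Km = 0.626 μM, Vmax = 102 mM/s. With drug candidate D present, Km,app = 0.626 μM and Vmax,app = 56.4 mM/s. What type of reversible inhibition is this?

noncompetitive

Vmax decreases (102 → 56.4 mM/s) while Km is unchanged — pure noncompetitive inhibition.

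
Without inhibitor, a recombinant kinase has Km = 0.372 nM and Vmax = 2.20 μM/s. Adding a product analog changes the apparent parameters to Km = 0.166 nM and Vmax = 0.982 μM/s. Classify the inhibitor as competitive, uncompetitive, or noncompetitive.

Both Km and Vmax decrease by the same factor (~2.24-fold) — characteristic of uncompetitive inhibition.

uncompetitive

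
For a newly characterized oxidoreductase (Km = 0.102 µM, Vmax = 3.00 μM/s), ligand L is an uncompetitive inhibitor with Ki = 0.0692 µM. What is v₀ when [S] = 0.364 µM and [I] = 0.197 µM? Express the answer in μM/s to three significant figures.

α = 1 + [I]/Ki = 1 + 0.197/0.0692 = 3.847.
For an uncompetitive inhibitor, both parameters are divided by α, giving Vmax/α and Km/α: Km,app = 0.0265 µM, Vmax,app = 0.780 μM/s.
v = Vmax,app·[S]/(Km,app + [S]) = 0.780 × 0.364/(0.0265 + 0.364) = 0.727 μM/s.

0.727 μM/s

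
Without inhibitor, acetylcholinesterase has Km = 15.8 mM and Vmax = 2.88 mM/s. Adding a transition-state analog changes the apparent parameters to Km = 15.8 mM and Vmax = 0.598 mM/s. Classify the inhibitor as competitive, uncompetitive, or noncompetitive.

noncompetitive

Vmax decreases (2.88 → 0.598 mM/s) while Km is unchanged — pure noncompetitive inhibition.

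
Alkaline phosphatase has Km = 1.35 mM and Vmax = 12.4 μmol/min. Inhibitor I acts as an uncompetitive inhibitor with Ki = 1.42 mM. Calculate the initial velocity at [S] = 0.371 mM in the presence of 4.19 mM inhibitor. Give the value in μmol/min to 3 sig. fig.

With α = 1 + [I]/Ki = 1 + 4.19/1.42 = 3.951, the uncompetitive rate law is v = (Vmax/α)·[S] / (Km/α + [S]).
v = (12.4/3.951)×0.371 / (1.35/3.951 + 0.371) = 1.164/0.7127 = 1.63 μmol/min.

1.63 μmol/min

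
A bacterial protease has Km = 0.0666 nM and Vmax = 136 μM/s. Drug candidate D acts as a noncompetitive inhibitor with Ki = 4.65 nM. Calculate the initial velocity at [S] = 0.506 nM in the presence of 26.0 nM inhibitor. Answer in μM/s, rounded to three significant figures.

18.2 μM/s

With α = 1 + [I]/Ki = 1 + 26.0/4.65 = 6.591, the noncompetitive rate law is v = (Vmax/α)·[S] / (Km + [S]).
v = (136/6.591)×0.506 / (0.0666 + 0.506) = 10.44/0.5726 = 18.2 μM/s.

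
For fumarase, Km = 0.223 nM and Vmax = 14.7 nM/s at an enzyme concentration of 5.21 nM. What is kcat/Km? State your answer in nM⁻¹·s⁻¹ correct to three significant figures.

kcat = Vmax/[E]total = 14.7/5.21 = 2.82 s⁻¹.
kcat/Km = 2.82/0.223 = 12.7 nM⁻¹·s⁻¹.

12.7 nM⁻¹·s⁻¹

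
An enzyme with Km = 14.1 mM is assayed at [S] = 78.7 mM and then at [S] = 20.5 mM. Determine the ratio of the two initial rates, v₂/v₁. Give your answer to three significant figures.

The fractional saturations are [S]/(Km+[S]) = 78.7/92.80 = 0.8481 and 20.5/34.60 = 0.5925.
v₂/v₁ is just their ratio: 0.5925/0.8481 = 0.699.

0.699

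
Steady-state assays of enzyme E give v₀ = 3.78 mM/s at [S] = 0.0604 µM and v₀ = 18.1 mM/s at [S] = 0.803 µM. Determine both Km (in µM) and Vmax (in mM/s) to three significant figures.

In reciprocal form, 1/v = (Km/Vmax)·(1/[S]) + 1/Vmax. The two points give (1/[S], 1/v) = (16.56, 0.2646) and (1.245, 0.05525).
Slope = (0.2646 − 0.05525)/(16.56 − 1.245) = 0.01367; intercept = 0.2646 − 0.01367×16.56 = 0.03822.
Vmax = 1/intercept = 26.2 mM/s; Km = slope × Vmax = 0.01367 × 26.2 = 0.358 µM.

Km = 0.358 µM; Vmax = 26.2 mM/s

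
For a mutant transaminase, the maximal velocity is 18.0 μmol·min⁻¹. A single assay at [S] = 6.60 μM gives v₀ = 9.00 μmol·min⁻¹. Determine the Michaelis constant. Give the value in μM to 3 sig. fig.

6.60 μM

v/Vmax = 9.00/18.0 = 0.5000 = [S]/(Km+[S]).
So Km + [S] = [S]/0.5000 = 13.20 μM, giving Km = 13.20 − 6.60 = 6.60 μM.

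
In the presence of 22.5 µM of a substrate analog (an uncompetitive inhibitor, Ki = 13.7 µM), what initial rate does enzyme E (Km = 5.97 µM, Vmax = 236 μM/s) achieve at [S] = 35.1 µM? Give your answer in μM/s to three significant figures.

α = 1 + [I]/Ki = 1 + 22.5/13.7 = 2.642.
For an uncompetitive inhibitor, both parameters are divided by α, giving Vmax/α and Km/α: Km,app = 2.26 µM, Vmax,app = 89.3 μM/s.
v = Vmax,app·[S]/(Km,app + [S]) = 89.3 × 35.1/(2.26 + 35.1) = 83.9 μM/s.

83.9 μM/s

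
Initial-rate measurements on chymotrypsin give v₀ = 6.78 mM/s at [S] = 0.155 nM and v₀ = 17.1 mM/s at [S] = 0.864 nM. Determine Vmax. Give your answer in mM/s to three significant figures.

From v = Vmax[S]/(Km+[S]), each point gives Vmax = v(Km+[S])/[S].
Equating: 6.78(Km+0.155)/0.155 = 17.1(Km+0.864)/0.864.
43.74·Km + 6.78 = 19.79·Km + 17.1, so (43.74 − 19.79)·Km = 17.1 − 6.78.
Km = 10.32/23.95 = 0.431 nM; then Vmax = 6.78(0.431+0.155)/0.155 = 25.6 mM/s.

25.6 mM/s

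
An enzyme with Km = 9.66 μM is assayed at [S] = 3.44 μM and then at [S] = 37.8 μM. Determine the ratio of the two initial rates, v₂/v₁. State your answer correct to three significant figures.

Since Vmax cancels, v₂/v₁ = [S]₂(Km+[S]₁) / [S]₁(Km+[S]₂).
= 37.8×(9.66+3.44) / (3.44×(9.66+37.8)) = 495.2/163.3 = 3.03.

3.03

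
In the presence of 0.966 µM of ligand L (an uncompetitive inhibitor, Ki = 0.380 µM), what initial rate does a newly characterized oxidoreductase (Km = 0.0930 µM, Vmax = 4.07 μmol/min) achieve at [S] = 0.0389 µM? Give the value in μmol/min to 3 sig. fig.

0.686 μmol/min

α = 1 + [I]/Ki = 1 + 0.966/0.380 = 3.542.
For an uncompetitive inhibitor, both parameters are divided by α, giving Vmax/α and Km/α: Km,app = 0.0263 µM, Vmax,app = 1.15 μmol/min.
v = Vmax,app·[S]/(Km,app + [S]) = 1.15 × 0.0389/(0.0263 + 0.0389) = 0.686 μmol/min.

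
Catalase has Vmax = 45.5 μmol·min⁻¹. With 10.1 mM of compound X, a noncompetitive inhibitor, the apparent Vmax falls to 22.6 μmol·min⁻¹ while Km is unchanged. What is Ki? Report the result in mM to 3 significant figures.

Noncompetitive: Vmax,app = Vmax/α with α = 1 + [I]/Ki.
α = Vmax/Vmax,app = 45.5/22.6 = 2.013.
Ki = [I]/(α − 1) = 10.1/1.013 = 9.97 mM.

9.97 mM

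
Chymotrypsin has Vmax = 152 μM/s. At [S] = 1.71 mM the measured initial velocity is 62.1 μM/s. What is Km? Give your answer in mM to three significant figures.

2.48 mM

v/Vmax = 62.1/152 = 0.4086 = [S]/(Km+[S]).
So Km + [S] = [S]/0.4086 = 4.186 mM, giving Km = 4.186 − 1.71 = 2.48 mM.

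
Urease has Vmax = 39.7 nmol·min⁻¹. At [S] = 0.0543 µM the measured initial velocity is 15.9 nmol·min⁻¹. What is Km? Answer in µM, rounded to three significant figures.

v/Vmax = 15.9/39.7 = 0.4005 = [S]/(Km+[S]).
So Km + [S] = [S]/0.4005 = 0.1356 µM, giving Km = 0.1356 − 0.0543 = 0.0813 µM.

0.0813 µM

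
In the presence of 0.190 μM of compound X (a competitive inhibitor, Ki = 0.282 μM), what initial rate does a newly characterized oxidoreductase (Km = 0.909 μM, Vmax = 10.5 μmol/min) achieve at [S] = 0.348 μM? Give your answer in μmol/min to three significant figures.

With α = 1 + [I]/Ki = 1 + 0.190/0.282 = 1.674, the competitive rate law is v = Vmax[S] / (αKm + [S]).
v = 10.5×0.348 / (1.674×0.909 + 0.348) = 3.654/1.869 = 1.95 μmol/min.

1.95 μmol/min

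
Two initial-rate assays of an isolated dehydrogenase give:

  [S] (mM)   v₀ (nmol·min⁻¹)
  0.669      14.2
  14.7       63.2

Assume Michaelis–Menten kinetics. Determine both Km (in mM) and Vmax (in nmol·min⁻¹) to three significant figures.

Km = 2.89 mM; Vmax = 75.6 nmol·min⁻¹

From v = Vmax[S]/(Km+[S]), each point gives Vmax = v(Km+[S])/[S].
Equating: 14.2(Km+0.669)/0.669 = 63.2(Km+14.7)/14.7.
21.23·Km + 14.2 = 4.299·Km + 63.2, so (21.23 − 4.299)·Km = 63.2 − 14.2.
Km = 49.00/16.93 = 2.89 mM; then Vmax = 14.2(2.89+0.669)/0.669 = 75.6 nmol·min⁻¹.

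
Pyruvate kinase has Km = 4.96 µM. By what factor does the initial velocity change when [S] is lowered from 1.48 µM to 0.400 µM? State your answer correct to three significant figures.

Since Vmax cancels, v₂/v₁ = [S]₂(Km+[S]₁) / [S]₁(Km+[S]₂).
= 0.400×(4.96+1.48) / (1.48×(4.96+0.400)) = 2.576/7.933 = 0.325.

0.325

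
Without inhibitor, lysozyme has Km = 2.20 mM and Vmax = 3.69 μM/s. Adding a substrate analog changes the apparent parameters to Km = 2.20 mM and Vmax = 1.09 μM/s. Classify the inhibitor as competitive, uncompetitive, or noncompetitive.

noncompetitive

Vmax decreases (3.69 → 1.09 μM/s) while Km is unchanged — pure noncompetitive inhibition.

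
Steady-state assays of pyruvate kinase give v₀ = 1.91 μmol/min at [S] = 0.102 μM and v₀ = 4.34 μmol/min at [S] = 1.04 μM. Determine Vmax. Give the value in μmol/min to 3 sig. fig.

From v = Vmax[S]/(Km+[S]), each point gives Vmax = v(Km+[S])/[S].
Equating: 1.91(Km+0.102)/0.102 = 4.34(Km+1.04)/1.04.
18.73·Km + 1.91 = 4.173·Km + 4.34, so (18.73 − 4.173)·Km = 4.34 − 1.91.
Km = 2.430/14.55 = 0.167 μM; then Vmax = 1.91(0.167+0.102)/0.102 = 5.04 μmol/min.

5.04 μmol/min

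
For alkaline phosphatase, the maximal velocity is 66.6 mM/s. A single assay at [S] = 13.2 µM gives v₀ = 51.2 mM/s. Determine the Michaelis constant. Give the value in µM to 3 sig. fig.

From v = Vmax[S]/(Km+[S]), Km = [S](Vmax − v)/v.
Km = 13.2 × (66.6 − 51.2) / 51.2 = 203.3/51.2 = 3.97 µM.

3.97 µM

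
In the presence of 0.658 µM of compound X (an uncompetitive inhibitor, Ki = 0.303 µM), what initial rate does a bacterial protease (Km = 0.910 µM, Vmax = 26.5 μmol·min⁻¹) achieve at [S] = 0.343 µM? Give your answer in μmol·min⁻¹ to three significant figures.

4.55 μmol·min⁻¹

α = 1 + [I]/Ki = 1 + 0.658/0.303 = 3.172.
For an uncompetitive inhibitor, both parameters are divided by α, giving Vmax/α and Km/α: Km,app = 0.287 µM, Vmax,app = 8.36 μmol·min⁻¹.
v = Vmax,app·[S]/(Km,app + [S]) = 8.36 × 0.343/(0.287 + 0.343) = 4.55 μmol·min⁻¹.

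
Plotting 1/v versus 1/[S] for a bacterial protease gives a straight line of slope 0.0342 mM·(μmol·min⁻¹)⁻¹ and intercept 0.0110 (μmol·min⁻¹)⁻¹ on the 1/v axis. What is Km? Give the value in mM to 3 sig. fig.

3.11 mM

y-intercept = 1/Vmax ⇒ Vmax = 90.9 μmol·min⁻¹; slope = Km/Vmax ⇒ Km = slope × Vmax.
Km = 0.0342 × 90.9 = 3.11 mM.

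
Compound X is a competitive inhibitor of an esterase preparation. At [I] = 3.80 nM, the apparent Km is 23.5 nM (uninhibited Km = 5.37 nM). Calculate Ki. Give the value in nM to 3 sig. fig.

Competitive: Km,app = α·Km with α = 1 + [I]/Ki.
α = Km,app/Km = 23.5/5.37 = 4.376.
Since α = 1 + [I]/Ki, [I]/Ki = 4.376 − 1 = 3.376 and Ki = 3.80/3.376 = 1.13 nM.

1.13 nM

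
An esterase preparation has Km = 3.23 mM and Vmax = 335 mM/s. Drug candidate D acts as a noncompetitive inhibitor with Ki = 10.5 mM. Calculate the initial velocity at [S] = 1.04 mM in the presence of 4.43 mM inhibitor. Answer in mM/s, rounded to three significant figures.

α = 1 + [I]/Ki = 1 + 4.43/10.5 = 1.422.
For a noncompetitive inhibitor, Vmax is reduced to Vmax/α while Km is unchanged: Km,app = 3.23 mM, Vmax,app = 236 mM/s.
v = Vmax,app·[S]/(Km,app + [S]) = 236 × 1.04/(3.23 + 1.04) = 57.4 mM/s.

57.4 mM/s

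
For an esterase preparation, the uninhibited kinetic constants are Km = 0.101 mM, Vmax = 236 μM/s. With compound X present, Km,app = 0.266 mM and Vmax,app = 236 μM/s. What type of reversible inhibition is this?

Km increases (0.101 → 0.266 mM) while Vmax is unchanged — the hallmark of competitive inhibition.

competitive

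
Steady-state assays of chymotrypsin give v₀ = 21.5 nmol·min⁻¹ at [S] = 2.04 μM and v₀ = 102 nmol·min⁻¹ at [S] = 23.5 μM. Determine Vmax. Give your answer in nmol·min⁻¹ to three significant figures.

In reciprocal form, 1/v = (Km/Vmax)·(1/[S]) + 1/Vmax. The two points give (1/[S], 1/v) = (0.4902, 0.04651) and (0.04255, 0.009804).
Slope = (0.04651 − 0.009804)/(0.4902 − 0.04255) = 0.08200; intercept = 0.04651 − 0.08200×0.4902 = 0.006314.
Vmax = 1/intercept = 158 nmol·min⁻¹; Km = slope × Vmax = 0.08200 × 158 = 13.0 μM.

158 nmol·min⁻¹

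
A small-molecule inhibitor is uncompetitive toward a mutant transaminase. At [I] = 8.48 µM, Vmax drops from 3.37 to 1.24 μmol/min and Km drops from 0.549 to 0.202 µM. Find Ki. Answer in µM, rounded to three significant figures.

4.94 µM

Uncompetitive: Vmax,app = Vmax/α (and Km,app = Km/α) with α = 1 + [I]/Ki.
α = Vmax/Vmax,app = 3.37/1.24 = 2.718.
Ki = [I]/(α − 1) = 8.48/1.718 = 4.94 µM.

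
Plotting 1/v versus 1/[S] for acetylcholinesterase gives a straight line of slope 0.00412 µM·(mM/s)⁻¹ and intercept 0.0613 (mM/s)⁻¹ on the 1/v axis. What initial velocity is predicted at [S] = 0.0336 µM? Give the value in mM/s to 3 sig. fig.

5.44 mM/s

The y-intercept is 1/Vmax, so Vmax = 1/0.0613 = 16.3 mM/s.
The slope is Km/Vmax, so Km = 0.00412 × 16.3 = 0.0672 µM.
Then v = 16.3 × 0.0336/(0.0672 + 0.0336) = 5.44 mM/s.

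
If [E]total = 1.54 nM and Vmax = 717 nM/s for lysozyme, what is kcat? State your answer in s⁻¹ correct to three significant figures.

kcat = Vmax/[E]total = 717 nM/s / 1.54 nM = 466 s⁻¹.

466 s⁻¹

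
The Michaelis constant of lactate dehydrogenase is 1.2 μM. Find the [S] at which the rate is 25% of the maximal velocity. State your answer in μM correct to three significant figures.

v/Vmax = [S]/(Km+[S]) = 0.25, so [S] = Km·0.25/(1 − 0.25) = 1.2 × 0.3333.
[S] = 0.400 μM.

0.400 μM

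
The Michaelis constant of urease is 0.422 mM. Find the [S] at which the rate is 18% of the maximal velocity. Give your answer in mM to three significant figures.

0.0926 mM

v/Vmax = [S]/(Km+[S]) = 0.18, so [S] = Km·0.18/(1 − 0.18) = 0.422 × 0.2195.
[S] = 0.0926 mM.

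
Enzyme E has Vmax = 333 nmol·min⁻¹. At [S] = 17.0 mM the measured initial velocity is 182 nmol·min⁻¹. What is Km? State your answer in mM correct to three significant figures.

14.1 mM

From v = Vmax[S]/(Km+[S]), Km = [S](Vmax − v)/v.
Km = 17.0 × (333 − 182) / 182 = 2567/182 = 14.1 mM.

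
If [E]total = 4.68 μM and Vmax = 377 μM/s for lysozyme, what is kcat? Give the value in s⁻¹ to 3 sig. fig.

kcat = Vmax/[E]total = 377 μM/s / 4.68 μM = 80.6 s⁻¹.

80.6 s⁻¹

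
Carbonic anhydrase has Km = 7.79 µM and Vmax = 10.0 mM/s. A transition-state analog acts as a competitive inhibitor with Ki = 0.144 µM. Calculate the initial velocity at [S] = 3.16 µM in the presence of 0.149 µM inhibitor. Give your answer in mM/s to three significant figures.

1.66 mM/s

α = 1 + [I]/Ki = 1 + 0.149/0.144 = 2.035.
For a competitive inhibitor, Vmax is unchanged and the apparent Km becomes α·Km: Km,app = 15.9 µM, Vmax,app = 10.0 mM/s.
v = Vmax,app·[S]/(Km,app + [S]) = 10.0 × 3.16/(15.9 + 3.16) = 1.66 mM/s.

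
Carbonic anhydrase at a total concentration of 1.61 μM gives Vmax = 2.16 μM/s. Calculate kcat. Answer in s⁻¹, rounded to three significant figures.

1.34 s⁻¹

kcat = Vmax/[E]total = 2.16 μM/s / 1.61 μM = 1.34 s⁻¹.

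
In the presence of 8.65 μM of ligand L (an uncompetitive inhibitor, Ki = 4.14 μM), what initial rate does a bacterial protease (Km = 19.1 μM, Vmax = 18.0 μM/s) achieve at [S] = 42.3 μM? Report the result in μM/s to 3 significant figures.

5.08 μM/s

α = 1 + [I]/Ki = 1 + 8.65/4.14 = 3.089.
For an uncompetitive inhibitor, both parameters are divided by α, giving Vmax/α and Km/α: Km,app = 6.18 μM, Vmax,app = 5.83 μM/s.
v = Vmax,app·[S]/(Km,app + [S]) = 5.83 × 42.3/(6.18 + 42.3) = 5.08 μM/s.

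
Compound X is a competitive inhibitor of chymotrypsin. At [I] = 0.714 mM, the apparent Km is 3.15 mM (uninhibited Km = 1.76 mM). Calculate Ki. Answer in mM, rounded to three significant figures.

0.904 mM

Competitive: Km,app = α·Km with α = 1 + [I]/Ki.
α = Km,app/Km = 3.15/1.76 = 1.790.
Ki = [I]/(α − 1) = 0.714/0.7898 = 0.904 mM.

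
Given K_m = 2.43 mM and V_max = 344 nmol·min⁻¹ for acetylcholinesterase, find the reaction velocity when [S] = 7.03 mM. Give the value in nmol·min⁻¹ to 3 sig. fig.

v = Vmax·[S]/(Km + [S]) = 344 × 7.03 / (2.43 + 7.03)
  = 2418 / 9.460 = 256 nmol·min⁻¹.

256 nmol·min⁻¹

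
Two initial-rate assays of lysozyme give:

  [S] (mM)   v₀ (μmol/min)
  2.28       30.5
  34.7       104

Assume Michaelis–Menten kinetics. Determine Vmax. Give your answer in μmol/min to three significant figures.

125 μmol/min

In reciprocal form, 1/v = (Km/Vmax)·(1/[S]) + 1/Vmax. The two points give (1/[S], 1/v) = (0.4386, 0.03279) and (0.02882, 0.009615).
Slope = (0.03279 − 0.009615)/(0.4386 − 0.02882) = 0.05655; intercept = 0.03279 − 0.05655×0.4386 = 0.007986.
Vmax = 1/intercept = 125 μmol/min; Km = slope × Vmax = 0.05655 × 125 = 7.08 mM.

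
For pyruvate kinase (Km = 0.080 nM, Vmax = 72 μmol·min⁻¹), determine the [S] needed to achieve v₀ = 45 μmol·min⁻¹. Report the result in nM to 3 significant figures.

0.133 nM

The required fractional saturation is v/Vmax = 45/72 = 0.6250.
Then [S]/(Km+[S]) = 0.6250 ⇒ [S] = 0.080 × 0.6250/(1 − 0.6250) = 0.133 nM.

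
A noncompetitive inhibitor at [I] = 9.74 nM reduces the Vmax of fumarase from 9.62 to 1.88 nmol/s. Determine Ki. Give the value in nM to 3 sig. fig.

2.37 nM

Noncompetitive: Vmax,app = Vmax/α with α = 1 + [I]/Ki.
α = Vmax/Vmax,app = 9.62/1.88 = 5.117.
Ki = [I]/(α − 1) = 9.74/4.117 = 2.37 nM.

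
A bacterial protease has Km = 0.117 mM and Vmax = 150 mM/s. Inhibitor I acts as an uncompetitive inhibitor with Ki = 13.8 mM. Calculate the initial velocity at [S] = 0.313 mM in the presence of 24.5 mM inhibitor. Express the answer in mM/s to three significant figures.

47.6 mM/s

With α = 1 + [I]/Ki = 1 + 24.5/13.8 = 2.775, the uncompetitive rate law is v = (Vmax/α)·[S] / (Km/α + [S]).
v = (150/2.775)×0.313 / (0.117/2.775 + 0.313) = 16.92/0.3552 = 47.6 mM/s.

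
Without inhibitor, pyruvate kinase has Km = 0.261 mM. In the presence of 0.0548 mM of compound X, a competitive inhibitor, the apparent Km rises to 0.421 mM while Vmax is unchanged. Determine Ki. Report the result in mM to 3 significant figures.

0.0894 mM

Competitive: Km,app = α·Km with α = 1 + [I]/Ki.
α = Km,app/Km = 0.421/0.261 = 1.613.
Ki = [I]/(α − 1) = 0.0548/0.6130 = 0.0894 mM.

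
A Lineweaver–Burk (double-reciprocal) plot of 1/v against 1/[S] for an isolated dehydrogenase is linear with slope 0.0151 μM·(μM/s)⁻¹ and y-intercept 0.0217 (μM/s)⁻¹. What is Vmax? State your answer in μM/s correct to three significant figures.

The y-intercept of a Lineweaver–Burk plot equals 1/Vmax, so Vmax = 1/0.0217 = 46.1 μM/s.

46.1 μM/s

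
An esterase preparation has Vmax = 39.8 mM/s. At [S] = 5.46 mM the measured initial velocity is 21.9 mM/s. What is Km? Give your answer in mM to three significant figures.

From v = Vmax[S]/(Km+[S]), Km = [S](Vmax − v)/v.
Km = 5.46 × (39.8 − 21.9) / 21.9 = 97.73/21.9 = 4.46 mM.

4.46 mM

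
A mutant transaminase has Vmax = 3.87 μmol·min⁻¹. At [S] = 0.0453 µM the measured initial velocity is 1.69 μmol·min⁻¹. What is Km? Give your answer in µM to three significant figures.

0.0584 µM

v/Vmax = 1.69/3.87 = 0.4367 = [S]/(Km+[S]).
So Km + [S] = [S]/0.4367 = 0.1037 µM, giving Km = 0.1037 − 0.0453 = 0.0584 µM.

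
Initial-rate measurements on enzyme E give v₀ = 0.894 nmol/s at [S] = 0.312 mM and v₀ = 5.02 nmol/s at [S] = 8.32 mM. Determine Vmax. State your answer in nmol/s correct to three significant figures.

From v = Vmax[S]/(Km+[S]), each point gives Vmax = v(Km+[S])/[S].
Equating: 0.894(Km+0.312)/0.312 = 5.02(Km+8.32)/8.32.
2.865·Km + 0.894 = 0.6034·Km + 5.02, so (2.865 − 0.6034)·Km = 5.02 − 0.894.
Km = 4.126/2.262 = 1.82 mM; then Vmax = 0.894(1.82+0.312)/0.312 = 6.12 nmol/s.

6.12 nmol/s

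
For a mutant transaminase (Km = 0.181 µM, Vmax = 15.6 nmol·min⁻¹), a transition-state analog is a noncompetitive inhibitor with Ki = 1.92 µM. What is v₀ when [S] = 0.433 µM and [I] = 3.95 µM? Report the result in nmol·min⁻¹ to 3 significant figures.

3.60 nmol·min⁻¹

With α = 1 + [I]/Ki = 1 + 3.95/1.92 = 3.057, the noncompetitive rate law is v = (Vmax/α)·[S] / (Km + [S]).
v = (15.6/3.057)×0.433 / (0.181 + 0.433) = 2.209/0.6140 = 3.60 nmol·min⁻¹.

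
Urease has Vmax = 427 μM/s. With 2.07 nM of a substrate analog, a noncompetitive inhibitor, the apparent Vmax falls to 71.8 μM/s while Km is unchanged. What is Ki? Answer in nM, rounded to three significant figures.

0.418 nM

Noncompetitive: Vmax,app = Vmax/α with α = 1 + [I]/Ki.
α = Vmax/Vmax,app = 427/71.8 = 5.947.
Since α = 1 + [I]/Ki, [I]/Ki = 5.947 − 1 = 4.947 and Ki = 2.07/4.947 = 0.418 nM.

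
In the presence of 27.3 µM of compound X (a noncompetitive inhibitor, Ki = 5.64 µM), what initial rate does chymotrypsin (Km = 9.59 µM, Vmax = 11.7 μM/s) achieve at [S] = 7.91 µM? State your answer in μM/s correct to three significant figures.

0.905 μM/s

With α = 1 + [I]/Ki = 1 + 27.3/5.64 = 5.840, the noncompetitive rate law is v = (Vmax/α)·[S] / (Km + [S]).
v = (11.7/5.840)×7.91 / (9.59 + 7.91) = 15.85/17.50 = 0.905 μM/s.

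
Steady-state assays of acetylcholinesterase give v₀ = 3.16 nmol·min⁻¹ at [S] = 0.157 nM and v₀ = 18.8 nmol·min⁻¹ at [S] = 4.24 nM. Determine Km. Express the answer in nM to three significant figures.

From v = Vmax[S]/(Km+[S]), each point gives Vmax = v(Km+[S])/[S].
Equating: 3.16(Km+0.157)/0.157 = 18.8(Km+4.24)/4.24.
20.13·Km + 3.16 = 4.434·Km + 18.8, so (20.13 − 4.434)·Km = 18.8 − 3.16.
Km = 15.64/15.69 = 0.997 nM; then Vmax = 3.16(0.997+0.157)/0.157 = 23.2 nmol·min⁻¹.

0.997 nM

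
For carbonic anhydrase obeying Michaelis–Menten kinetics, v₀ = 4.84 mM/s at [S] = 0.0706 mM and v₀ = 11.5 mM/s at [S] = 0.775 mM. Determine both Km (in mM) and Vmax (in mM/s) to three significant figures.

From v = Vmax[S]/(Km+[S]), each point gives Vmax = v(Km+[S])/[S].
Equating: 4.84(Km+0.0706)/0.0706 = 11.5(Km+0.775)/0.775.
68.56·Km + 4.84 = 14.84·Km + 11.5, so (68.56 − 14.84)·Km = 11.5 − 4.84.
Km = 6.660/53.72 = 0.124 mM; then Vmax = 4.84(0.124+0.0706)/0.0706 = 13.3 mM/s.

Km = 0.124 mM; Vmax = 13.3 mM/s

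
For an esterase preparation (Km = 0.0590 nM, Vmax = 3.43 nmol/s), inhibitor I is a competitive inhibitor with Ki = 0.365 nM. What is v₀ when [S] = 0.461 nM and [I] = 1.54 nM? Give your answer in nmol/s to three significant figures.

α = 1 + [I]/Ki = 1 + 1.54/0.365 = 5.219.
For a competitive inhibitor, Vmax is unchanged and the apparent Km becomes α·Km: Km,app = 0.308 nM, Vmax,app = 3.43 nmol/s.
v = Vmax,app·[S]/(Km,app + [S]) = 3.43 × 0.461/(0.308 + 0.461) = 2.06 nmol/s.

2.06 nmol/s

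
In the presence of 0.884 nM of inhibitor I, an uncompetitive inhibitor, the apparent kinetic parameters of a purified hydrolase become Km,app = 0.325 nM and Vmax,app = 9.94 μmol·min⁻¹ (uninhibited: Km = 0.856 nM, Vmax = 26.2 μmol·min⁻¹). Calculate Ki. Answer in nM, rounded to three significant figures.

0.540 nM

Uncompetitive: Vmax,app = Vmax/α (and Km,app = Km/α) with α = 1 + [I]/Ki.
α = Vmax/Vmax,app = 26.2/9.94 = 2.636.
Since α = 1 + [I]/Ki, [I]/Ki = 2.636 − 1 = 1.636 and Ki = 0.884/1.636 = 0.540 nM.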